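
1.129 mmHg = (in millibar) 1 mmHg = 133.32237 Pa, so 1.129 mmHg = 1.129 * 133.32237 = 150.52095 Pa. 1 millibar = 100 Pa, so 150.52095 Pa = 150.52095 / 100 = 1.5052095 millibar ≈ 1.505 millibar (4 s.f.). Final answer: 1.505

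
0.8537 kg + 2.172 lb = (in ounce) 0.8537 kg is already in kg. 1 lb = 0.45359237 kg, so 2.172 lb = 2.172 * 0.45359237 = 0.98520263 kg. Sum: 0.8537 + 0.98520263 = 1.8389026 kg. 1 ounce = 0.028349523 kg, so 1.8389026 kg = 1.8389026 / 0.028349523 = 64.865381 ounce ≈ 64.87 ounce (4 s.f.). Final answer: 64.87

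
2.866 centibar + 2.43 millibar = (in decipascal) 3.109e+04. Check: 1 centibar = 1000 Pa, so 2.866 centibar = 2.866 * 1000 = 2866 Pa. 1 millibar = 100 Pa, so 2.43 millibar = 2.43 * 100 = 243 Pa. Sum: 2866 + 243 = 3109 Pa. 1 decipascal = 0.1 Pa, so 3109 Pa = 3109 / 0.1 = 31090 decipascal ≈ 3.109e+04 decipascal (4 s.f.).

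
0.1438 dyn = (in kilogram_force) 1 dyn = 1e-05 N, so 0.1438 dyn = 0.1438 * 1e-05 = 1.438e-06 N. 1 kilogram_force = 9.80665 N, so 1.438e-06 N = 1.438e-06 / 9.80665 = 1.4663519e-07 kilogram_force ≈ 1.466e-07 kilogram_force (4 s.f.). Final answer: 1.466e-07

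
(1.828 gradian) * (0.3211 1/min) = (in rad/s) 0.0001537. Check: 1 gradian = 0.015707963 rad, so 1.828 gradian = 1.828 * 0.015707963 = 0.028714157 rad. 1 1/min = 0.016666667 Hz, so 0.3211 1/min = 0.3211 * 0.016666667 = 0.0053516667 Hz. Combine: 0.028714157 rad * 0.0053516667 Hz = 0.0001536686 rad/s. Result: 0.0001536686 rad/s ≈ 0.0001537 rad/s (4 s.f.).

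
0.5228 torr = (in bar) 0.000697. Check: 1 torr = 133.32237 Pa, so 0.5228 torr = 0.5228 * 133.32237 = 69.700934 Pa. 1 bar = 100000 Pa, so 69.700934 Pa = 69.700934 / 100000 = 0.00069700934 bar ≈ 0.000697 bar (4 s.f.).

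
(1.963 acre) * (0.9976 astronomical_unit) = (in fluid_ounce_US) 4.009e+19. Check: 1 acre = 4046.8564 m^2, so 1.963 acre = 1.963 * 4046.8564 = 7943.9792 m^2. 1 astronomical_unit = 1.4959787e+11 m, so 0.9976 astronomical_unit = 0.9976 * 1.4959787e+11 = 1.4923884e+11 m. Combine: 7943.9792 m^2 * 1.4923884e+11 m = 1.1855502e+15 m^3. 1 fluid_ounce_US = 2.957353e-05 m^3, so 1.1855502e+15 m^3 = 1.1855502e+15 / 2.957353e-05 = 4.0088221e+19 fluid_ounce_US ≈ 4.009e+19 fluid_ounce_US (4 s.f.).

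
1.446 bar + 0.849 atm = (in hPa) 1 bar = 100000 Pa, so 1.446 bar = 1.446 * 100000 = 144600 Pa. 1 atm = 101325 Pa, so 0.849 atm = 0.849 * 101325 = 86024.925 Pa. Sum: 144600 + 86024.925 = 230624.92 Pa. 1 hPa = 100 Pa, so 230624.92 Pa = 230624.92 / 100 = 2306.2492 hPa ≈ 2306 hPa (4 s.f.). Final answer: 2306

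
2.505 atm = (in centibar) 253.8. Check: 1 atm = 101325 Pa, so 2.505 atm = 2.505 * 101325 = 253819.12 Pa. 1 centibar = 1000 Pa, so 253819.12 Pa = 253819.12 / 1000 = 253.81913 centibar ≈ 253.8 centibar (4 s.f.).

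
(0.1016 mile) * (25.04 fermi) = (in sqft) 1 mile = 1609.344 m, so 0.1016 mile = 0.1016 * 1609.344 = 163.50935 m. 1 fermi = 1e-15 m, so 25.04 fermi = 25.04 * 1e-15 = 2.504e-14 m. Combine: 163.50935 m * 2.504e-14 m = 4.0942741e-12 m^2. 1 sqft = 0.09290304 m^2, so 4.0942741e-12 m^2 = 4.0942741e-12 / 0.09290304 = 4.40704e-11 sqft ≈ 4.407e-11 sqft (4 s.f.). Final answer: 4.407e-11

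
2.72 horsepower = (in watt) 1 horsepower = 745.69987 W, so 2.72 horsepower = 2.72 * 745.69987 = 2028.3037 W. 2028.3037 W = 2028.3037 watt ≈ 2028 watt (4 s.f.). Final answer: 2028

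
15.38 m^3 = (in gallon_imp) 1 gallon_imp = 0.00454609 m^3, so 15.38 m^3 = 15.38 / 0.00454609 = 3383.127 gallon_imp ≈ 3383 gallon_imp (4 s.f.). Final answer: 3383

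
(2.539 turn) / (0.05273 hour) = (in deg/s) 4.815. Check: 1 turn = 6.2831853 rad, so 2.539 turn = 2.539 * 6.2831853 = 15.953007 rad. 1 hour = 3600 s, so 0.05273 hour = 0.05273 * 3600 = 189.828 s. Combine: 15.953007 rad / 189.828 s = 0.084039275 rad/s. 1 deg/s = 0.017453293 rad/s, so 0.084039275 rad/s = 0.084039275 / 0.017453293 = 4.8150958 deg/s ≈ 4.815 deg/s (4 s.f.).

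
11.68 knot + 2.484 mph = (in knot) 13.84. Check: 1 knot = 0.51444444 m/s, so 11.68 knot = 11.68 * 0.51444444 = 6.0087111 m/s. 1 mph = 0.44704 m/s, so 2.484 mph = 2.484 * 0.44704 = 1.1104474 m/s. Sum: 6.0087111 + 1.1104474 = 7.1191585 m/s. 1 knot = 0.51444444 m/s, so 7.1191585 m/s = 7.1191585 / 0.51444444 = 13.838537 knot ≈ 13.84 knot (4 s.f.).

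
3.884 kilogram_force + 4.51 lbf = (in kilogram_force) 5.93. Check: 1 kilogram_force = 9.80665 N, so 3.884 kilogram_force = 3.884 * 9.80665 = 38.089029 N. 1 lbf = 4.4482216 N, so 4.51 lbf = 4.51 * 4.4482216 = 20.061479 N. Sum: 38.089029 + 20.061479 = 58.150508 N. 1 kilogram_force = 9.80665 N, so 58.150508 N = 58.150508 / 9.80665 = 5.9297016 kilogram_force ≈ 5.93 kilogram_force (4 s.f.).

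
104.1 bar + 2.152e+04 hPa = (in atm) 124. Check: 1 bar = 100000 Pa, so 104.1 bar = 104.1 * 100000 = 10410000 Pa. 1 hPa = 100 Pa, so 2.152e+04 hPa = 2.152e+04 * 100 = 2152000 Pa. Sum: 10410000 + 2152000 = 12562000 Pa. 1 atm = 101325 Pa, so 12562000 Pa = 12562000 / 101325 = 123.9773 atm ≈ 124 atm (4 s.f.).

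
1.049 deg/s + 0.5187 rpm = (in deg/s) 1 deg/s = 0.017453293 rad/s, so 1.049 deg/s = 1.049 * 0.017453293 = 0.018308504 rad/s. 1 rpm = 0.10471976 rad/s, so 0.5187 rpm = 0.5187 * 0.10471976 = 0.054318137 rad/s. Sum: 0.018308504 + 0.054318137 = 0.072626641 rad/s. 1 deg/s = 0.017453293 rad/s, so 0.072626641 rad/s = 0.072626641 / 0.017453293 = 4.1612 deg/s ≈ 4.161 deg/s (4 s.f.). Final answer: 4.161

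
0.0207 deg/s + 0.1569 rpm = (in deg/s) 1 deg/s = 0.017453293 rad/s, so 0.0207 deg/s = 0.0207 * 0.017453293 = 0.00036128316 rad/s. 1 rpm = 0.10471976 rad/s, so 0.1569 rpm = 0.1569 * 0.10471976 = 0.01643053 rad/s. Sum: 0.00036128316 + 0.01643053 = 0.016791813 rad/s. 1 deg/s = 0.017453293 rad/s, so 0.016791813 rad/s = 0.016791813 / 0.017453293 = 0.9621 deg/s. Final answer: 0.9621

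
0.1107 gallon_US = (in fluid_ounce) 1 gallon_US = 0.0037854118 m^3, so 0.1107 gallon_US = 0.1107 * 0.0037854118 = 0.00041904508 m^3. 1 fluid_ounce = 2.957353e-05 m^3, so 0.00041904508 m^3 = 0.00041904508 / 2.957353e-05 = 14.1696 fluid_ounce ≈ 14.17 fluid_ounce (4 s.f.). Final answer: 14.17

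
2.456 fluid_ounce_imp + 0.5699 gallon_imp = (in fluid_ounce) 89.97. Check: 1 fluid_ounce_imp = 2.8413063e-05 m^3, so 2.456 fluid_ounce_imp = 2.456 * 2.8413063e-05 = 6.9782482e-05 m^3. 1 gallon_imp = 0.00454609 m^3, so 0.5699 gallon_imp = 0.5699 * 0.00454609 = 0.0025908167 m^3. Sum: 6.9782482e-05 + 0.0025908167 = 0.0026605992 m^3. 1 fluid_ounce = 2.957353e-05 m^3, so 0.0026605992 m^3 = 0.0026605992 / 2.957353e-05 = 89.965561 fluid_ounce ≈ 89.97 fluid_ounce (4 s.f.).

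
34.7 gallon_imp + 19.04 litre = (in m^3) 0.1768. Check: 1 gallon_imp = 0.00454609 m^3, so 34.7 gallon_imp = 34.7 * 0.00454609 = 0.15774932 m^3. 1 litre = 0.001 m^3, so 19.04 litre = 19.04 * 0.001 = 0.01904 m^3. Sum: 0.15774932 + 0.01904 = 0.17678932 m^3. Result: 0.17678932 m^3 ≈ 0.1768 m^3 (4 s.f.).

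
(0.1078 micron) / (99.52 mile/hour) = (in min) 4.038e-11. Check: 1 micron = 1e-06 m, so 0.1078 micron = 0.1078 * 1e-06 = 1.078e-07 m. 1 mile/hour = 0.44704 m/s, so 99.52 mile/hour = 99.52 * 0.44704 = 44.489421 m/s. Combine: 1.078e-07 m / 44.489421 m/s = 2.423048e-09 s. 1 min = 60 s, so 2.423048e-09 s = 2.423048e-09 / 60 = 4.0384133e-11 min ≈ 4.038e-11 min (4 s.f.).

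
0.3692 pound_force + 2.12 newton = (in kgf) 0.3836. Check: 1 pound_force = 4.4482216 N, so 0.3692 pound_force = 0.3692 * 4.4482216 = 1.6422834 N. 2.12 newton = 2.12 N. Sum: 1.6422834 + 2.12 = 3.7622834 N. 1 kgf = 9.80665 N, so 3.7622834 N = 3.7622834 / 9.80665 = 0.38364614 kgf ≈ 0.3836 kgf (4 s.f.).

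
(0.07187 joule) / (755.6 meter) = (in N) 9.512e-05. Check: 0.07187 joule = 0.07187 J. 755.6 meter = 755.6 m. Combine: 0.07187 J / 755.6 m = 9.5116464e-05 N. Result: 9.5116464e-05 N ≈ 9.512e-05 N (4 s.f.).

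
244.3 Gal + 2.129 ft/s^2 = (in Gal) 309.2. Check: 1 Gal = 0.01 m/s^2, so 244.3 Gal = 244.3 * 0.01 = 2.443 m/s^2. 1 ft/s^2 = 0.3048 m/s^2, so 2.129 ft/s^2 = 2.129 * 0.3048 = 0.6489192 m/s^2. Sum: 2.443 + 0.6489192 = 3.0919192 m/s^2. 1 Gal = 0.01 m/s^2, so 3.0919192 m/s^2 = 3.0919192 / 0.01 = 309.19192 Gal ≈ 309.2 Gal (4 s.f.).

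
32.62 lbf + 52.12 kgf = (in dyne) 1 lbf = 4.4482216 N, so 32.62 lbf = 32.62 * 4.4482216 = 145.10099 N. 1 kgf = 9.80665 N, so 52.12 kgf = 52.12 * 9.80665 = 511.1226 N. Sum: 145.10099 + 511.1226 = 656.22359 N. 1 dyne = 1e-05 N, so 656.22359 N = 656.22359 / 1e-05 = 65622359 dyne ≈ 6.562e+07 dyne (4 s.f.). Final answer: 6.562e+07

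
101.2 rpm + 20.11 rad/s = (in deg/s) 1759. Check: 1 rpm = 0.10471976 rad/s, so 101.2 rpm = 101.2 * 0.10471976 = 10.597639 rad/s. 20.11 rad/s is already in rad/s. Sum: 10.597639 + 20.11 = 30.707639 rad/s. 1 deg/s = 0.017453293 rad/s, so 30.707639 rad/s = 30.707639 / 0.017453293 = 1759.4181 deg/s ≈ 1759 deg/s (4 s.f.).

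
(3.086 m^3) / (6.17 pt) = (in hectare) 3.086 m^3 is already in m^3. 1 pt = 0.00035277778 m, so 6.17 pt = 6.17 * 0.00035277778 = 0.0021766389 m. Combine: 3.086 m^3 / 0.0021766389 m = 1417.7823 m^2. 1 hectare = 10000 m^2, so 1417.7823 m^2 = 1417.7823 / 10000 = 0.14177823 hectare ≈ 0.1418 hectare (4 s.f.). Final answer: 0.1418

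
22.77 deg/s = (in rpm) 1 deg/s = 0.017453293 rad/s, so 22.77 deg/s = 22.77 * 0.017453293 = 0.39741147 rad/s. 1 rpm = 0.10471976 rad/s, so 0.39741147 rad/s = 0.39741147 / 0.10471976 = 3.795 rpm. Final answer: 3.795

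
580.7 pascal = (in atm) 580.7 pascal = 580.7 Pa. 1 atm = 101325 Pa, so 580.7 Pa = 580.7 / 101325 = 0.0057310634 atm ≈ 0.005731 atm (4 s.f.). Final answer: 0.005731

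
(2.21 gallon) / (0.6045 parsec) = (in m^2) 4.485e-19. Check: 1 gallon = 0.0037854118 m^3, so 2.21 gallon = 2.21 * 0.0037854118 = 0.00836576 m^3. 1 parsec = 3.0856776e+16 m, so 0.6045 parsec = 0.6045 * 3.0856776e+16 = 1.8652921e+16 m. Combine: 0.00836576 m^3 / 1.8652921e+16 m = 4.4849598e-19 m^2. Result: 4.4849598e-19 m^2 ≈ 4.485e-19 m^2 (4 s.f.).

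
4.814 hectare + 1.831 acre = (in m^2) 1 hectare = 10000 m^2, so 4.814 hectare = 4.814 * 10000 = 48140 m^2. 1 acre = 4046.8564 m^2, so 1.831 acre = 1.831 * 4046.8564 = 7409.7941 m^2. Sum: 48140 + 7409.7941 = 55549.794 m^2. Result: 55549.794 m^2 ≈ 5.555e+04 m^2 (4 s.f.). Final answer: 5.555e+04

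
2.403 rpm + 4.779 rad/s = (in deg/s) 288.2. Check: 1 rpm = 0.10471976 rad/s, so 2.403 rpm = 2.403 * 0.10471976 = 0.25164157 rad/s. 4.779 rad/s is already in rad/s. Sum: 0.25164157 + 4.779 = 5.0306416 rad/s. 1 deg/s = 0.017453293 rad/s, so 5.0306416 rad/s = 5.0306416 / 0.017453293 = 288.23453 deg/s ≈ 288.2 deg/s (4 s.f.).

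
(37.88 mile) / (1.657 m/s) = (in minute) 1 mile = 1609.344 m, so 37.88 mile = 37.88 * 1609.344 = 60961.951 m. 1.657 m/s is already in m/s. Combine: 60961.951 m / 1.657 m/s = 36790.556 s. 1 minute = 60 s, so 36790.556 s = 36790.556 / 60 = 613.17593 minute ≈ 613.2 minute (4 s.f.). Final answer: 613.2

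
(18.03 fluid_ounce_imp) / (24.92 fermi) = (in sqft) 2.213e+11. Check: 1 fluid_ounce_imp = 2.8413063e-05 m^3, so 18.03 fluid_ounce_imp = 18.03 * 2.8413063e-05 = 0.00051228752 m^3. 1 fermi = 1e-15 m, so 24.92 fermi = 24.92 * 1e-15 = 2.492e-14 m. Combine: 0.00051228752 m^3 / 2.492e-14 m = 2.0557284e+10 m^2. 1 sqft = 0.09290304 m^2, so 2.0557284e+10 m^2 = 2.0557284e+10 / 0.09290304 = 2.2127676e+11 sqft ≈ 2.213e+11 sqft (4 s.f.).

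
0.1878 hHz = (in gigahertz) 1 hHz = 100 Hz, so 0.1878 hHz = 0.1878 * 100 = 18.78 Hz. 1 gigahertz = 1e+09 Hz, so 18.78 Hz = 18.78 / 1e+09 = 1.878e-08 gigahertz. Final answer: 1.878e-08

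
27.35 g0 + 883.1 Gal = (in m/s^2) 1 g0 = 9.80665 m/s^2, so 27.35 g0 = 27.35 * 9.80665 = 268.21188 m/s^2. 1 Gal = 0.01 m/s^2, so 883.1 Gal = 883.1 * 0.01 = 8.831 m/s^2. Sum: 268.21188 + 8.831 = 277.04288 m/s^2. Result: 277.04288 m/s^2 ≈ 277 m/s^2 (4 s.f.). Final answer: 277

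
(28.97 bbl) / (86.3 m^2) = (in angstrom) 5.337e+08. Check: 1 bbl = 0.15898729 m^3, so 28.97 bbl = 28.97 * 0.15898729 = 4.6058619 m^3. 86.3 m^2 is already in m^2. Combine: 4.6058619 m^3 / 86.3 m^2 = 0.053370358 m. 1 angstrom = 1e-10 m, so 0.053370358 m = 0.053370358 / 1e-10 = 5.3370358e+08 angstrom ≈ 5.337e+08 angstrom (4 s.f.).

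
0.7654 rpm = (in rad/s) 1 rpm = 0.10471976 rad/s, so 0.7654 rpm = 0.7654 * 0.10471976 = 0.080152501 rad/s. Result: 0.080152501 rad/s ≈ 0.08015 rad/s (4 s.f.). Final answer: 0.08015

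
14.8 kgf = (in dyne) 1 kgf = 9.80665 N, so 14.8 kgf = 14.8 * 9.80665 = 145.13842 N. 1 dyne = 1e-05 N, so 145.13842 N = 145.13842 / 1e-05 = 14513842 dyne ≈ 1.451e+07 dyne (4 s.f.). Final answer: 1.451e+07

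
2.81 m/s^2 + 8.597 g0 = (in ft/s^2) 285.8. Check: 2.81 m/s^2 is already in m/s^2. 1 g0 = 9.80665 m/s^2, so 8.597 g0 = 8.597 * 9.80665 = 84.30777 m/s^2. Sum: 2.81 + 84.30777 = 87.11777 m/s^2. 1 ft/s^2 = 0.3048 m/s^2, so 87.11777 m/s^2 = 87.11777 / 0.3048 = 285.81946 ft/s^2 ≈ 285.8 ft/s^2 (4 s.f.).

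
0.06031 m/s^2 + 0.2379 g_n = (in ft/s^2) 7.852. Check: 0.06031 m/s^2 is already in m/s^2. 1 g_n = 9.80665 m/s^2, so 0.2379 g_n = 0.2379 * 9.80665 = 2.333002 m/s^2. Sum: 0.06031 + 2.333002 = 2.393312 m/s^2. 1 ft/s^2 = 0.3048 m/s^2, so 2.393312 m/s^2 = 2.393312 / 0.3048 = 7.8520736 ft/s^2 ≈ 7.852 ft/s^2 (4 s.f.).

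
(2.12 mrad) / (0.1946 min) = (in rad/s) 0.0001816. Check: 1 mrad = 0.001 rad, so 2.12 mrad = 2.12 * 0.001 = 0.00212 rad. 1 min = 60 s, so 0.1946 min = 0.1946 * 60 = 11.676 s. Combine: 0.00212 rad / 11.676 s = 0.00018156903 rad/s. Result: 0.00018156903 rad/s ≈ 0.0001816 rad/s (4 s.f.).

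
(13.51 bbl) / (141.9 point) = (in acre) 0.0106. Check: 1 bbl = 0.15898729 m^3, so 13.51 bbl = 13.51 * 0.15898729 = 2.1479184 m^3. 1 point = 0.00035277778 m, so 141.9 point = 141.9 * 0.00035277778 = 0.050059167 m. Combine: 2.1479184 m^3 / 0.050059167 m = 42.907593 m^2. 1 acre = 4046.8564 m^2, so 42.907593 m^2 = 42.907593 / 4046.8564 = 0.010602697 acre ≈ 0.0106 acre (4 s.f.).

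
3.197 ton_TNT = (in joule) 1 ton_TNT = 4.184e+09 J, so 3.197 ton_TNT = 3.197 * 4.184e+09 = 1.3376248e+10 J. 1.3376248e+10 J = 1.3376248e+10 joule ≈ 1.338e+10 joule (4 s.f.). Final answer: 1.338e+10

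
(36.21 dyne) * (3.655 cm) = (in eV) 1 dyne = 1e-05 N, so 36.21 dyne = 36.21 * 1e-05 = 0.0003621 N. 1 cm = 0.01 m, so 3.655 cm = 3.655 * 0.01 = 0.03655 m. Combine: 0.0003621 N * 0.03655 m = 1.3234755e-05 J. 1 eV = 1.6021766e-19 J, so 1.3234755e-05 J = 1.3234755e-05 / 1.6021766e-19 = 8.2604843e+13 eV ≈ 8.26e+13 eV (4 s.f.). Final answer: 8.26e+13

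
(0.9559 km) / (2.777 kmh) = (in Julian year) 3.927e-05. Check: 1 km = 1000 m, so 0.9559 km = 0.9559 * 1000 = 955.9 m. 1 kmh = 0.27777778 m/s, so 2.777 kmh = 2.777 * 0.27777778 = 0.77138889 m/s. Combine: 955.9 m / 0.77138889 m/s = 1239.1934 s. 1 Julian year = 31557600 s, so 1239.1934 s = 1239.1934 / 31557600 = 3.9267668e-05 Julian year ≈ 3.927e-05 Julian year (4 s.f.).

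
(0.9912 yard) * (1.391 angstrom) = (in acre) 1 yard = 0.9144 m, so 0.9912 yard = 0.9912 * 0.9144 = 0.90635328 m. 1 angstrom = 1e-10 m, so 1.391 angstrom = 1.391 * 1e-10 = 1.391e-10 m. Combine: 0.90635328 m * 1.391e-10 m = 1.2607374e-10 m^2. 1 acre = 4046.8564 m^2, so 1.2607374e-10 m^2 = 1.2607374e-10 / 4046.8564 = 3.11535e-14 acre ≈ 3.115e-14 acre (4 s.f.). Final answer: 3.115e-14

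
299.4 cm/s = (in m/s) 2.994. Check: 1 cm/s = 0.01 m/s, so 299.4 cm/s = 299.4 * 0.01 = 2.994 m/s. Result: 2.994 m/s.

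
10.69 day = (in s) 9.236e+05. Check: 1 day = 86400 s, so 10.69 day = 10.69 * 86400 = 923616 s. Result: 923616 s ≈ 9.236e+05 s (4 s.f.).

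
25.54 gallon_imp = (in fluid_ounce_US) 3926. Check: 1 gallon_imp = 0.00454609 m^3, so 25.54 gallon_imp = 25.54 * 0.00454609 = 0.11610714 m^3. 1 fluid_ounce_US = 2.957353e-05 m^3, so 0.11610714 m^3 = 0.11610714 / 2.957353e-05 = 3926.0494 fluid_ounce_US ≈ 3926 fluid_ounce_US (4 s.f.).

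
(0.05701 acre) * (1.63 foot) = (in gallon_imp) 1 acre = 4046.8564 m^2, so 0.05701 acre = 0.05701 * 4046.8564 = 230.71128 m^2. 1 foot = 0.3048 m, so 1.63 foot = 1.63 * 0.3048 = 0.496824 m. Combine: 230.71128 m^2 * 0.496824 m = 114.6229 m^3. 1 gallon_imp = 0.00454609 m^3, so 114.6229 m^3 = 114.6229 / 0.00454609 = 25213.514 gallon_imp ≈ 2.521e+04 gallon_imp (4 s.f.). Final answer: 2.521e+04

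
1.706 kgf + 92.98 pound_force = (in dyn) 4.303e+07. Check: 1 kgf = 9.80665 N, so 1.706 kgf = 1.706 * 9.80665 = 16.730145 N. 1 pound_force = 4.4482216 N, so 92.98 pound_force = 92.98 * 4.4482216 = 413.59565 N. Sum: 16.730145 + 413.59565 = 430.32579 N. 1 dyn = 1e-05 N, so 430.32579 N = 430.32579 / 1e-05 = 43032579 dyn ≈ 4.303e+07 dyn (4 s.f.).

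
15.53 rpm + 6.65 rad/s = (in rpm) 1 rpm = 0.10471976 rad/s, so 15.53 rpm = 15.53 * 0.10471976 = 1.6262978 rad/s. 6.65 rad/s is already in rad/s. Sum: 1.6262978 + 6.65 = 8.2762978 rad/s. 1 rpm = 0.10471976 rad/s, so 8.2762978 rad/s = 8.2762978 / 0.10471976 = 79.032822 rpm ≈ 79.03 rpm (4 s.f.). Final answer: 79.03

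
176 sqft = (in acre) 1 sqft = 0.09290304 m^2, so 176 sqft = 176 * 0.09290304 = 16.350935 m^2. 1 acre = 4046.8564 m^2, so 16.350935 m^2 = 16.350935 / 4046.8564 = 0.004040404 acre ≈ 0.00404 acre (4 s.f.). Final answer: 0.00404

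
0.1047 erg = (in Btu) 9.924e-12. Check: 1 erg = 1e-07 J, so 0.1047 erg = 0.1047 * 1e-07 = 1.047e-08 J. 1 Btu = 1055.0559 J, so 1.047e-08 J = 1.047e-08 / 1055.0559 = 9.9236452e-12 Btu ≈ 9.924e-12 Btu (4 s.f.).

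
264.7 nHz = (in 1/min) 1.588e-05. Check: 1 nHz = 1e-09 Hz, so 264.7 nHz = 264.7 * 1e-09 = 2.647e-07 Hz. 1 1/min = 0.016666667 Hz, so 2.647e-07 Hz = 2.647e-07 / 0.016666667 = 1.5882e-05 1/min ≈ 1.588e-05 1/min (4 s.f.).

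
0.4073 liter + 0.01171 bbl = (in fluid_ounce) 1 liter = 0.001 m^3, so 0.4073 liter = 0.4073 * 0.001 = 0.0004073 m^3. 1 bbl = 0.15898729 m^3, so 0.01171 bbl = 0.01171 * 0.15898729 = 0.0018617412 m^3. Sum: 0.0004073 + 0.0018617412 = 0.0022690412 m^3. 1 fluid_ounce = 2.957353e-05 m^3, so 0.0022690412 m^3 = 0.0022690412 / 2.957353e-05 = 76.725411 fluid_ounce ≈ 76.73 fluid_ounce (4 s.f.). Final answer: 76.73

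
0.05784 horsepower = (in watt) 1 horsepower = 745.69987 W, so 0.05784 horsepower = 0.05784 * 745.69987 = 43.131281 W. 43.131281 W = 43.131281 watt ≈ 43.13 watt (4 s.f.). Final answer: 43.13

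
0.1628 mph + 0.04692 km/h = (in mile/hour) 1 mph = 0.44704 m/s, so 0.1628 mph = 0.1628 * 0.44704 = 0.072778112 m/s. 1 km/h = 0.27777778 m/s, so 0.04692 km/h = 0.04692 * 0.27777778 = 0.013033333 m/s. Sum: 0.072778112 + 0.013033333 = 0.085811445 m/s. 1 mile/hour = 0.44704 m/s, so 0.085811445 m/s = 0.085811445 / 0.44704 = 0.19195474 mile/hour ≈ 0.192 mile/hour (4 s.f.). Final answer: 0.192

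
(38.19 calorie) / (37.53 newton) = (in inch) 1 calorie = 4.184 J, so 38.19 calorie = 38.19 * 4.184 = 159.78696 J. 37.53 newton = 37.53 N. Combine: 159.78696 J / 37.53 N = 4.2575795 m. 1 inch = 0.0254 m, so 4.2575795 m = 4.2575795 / 0.0254 = 167.62124 inch ≈ 167.6 inch (4 s.f.). Final answer: 167.6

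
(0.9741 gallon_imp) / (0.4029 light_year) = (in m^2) 1 gallon_imp = 0.00454609 m^3, so 0.9741 gallon_imp = 0.9741 * 0.00454609 = 0.0044283463 m^3. 1 light_year = 9.4607305e+15 m, so 0.4029 light_year = 0.4029 * 9.4607305e+15 = 3.8117283e+15 m. Combine: 0.0044283463 m^3 / 3.8117283e+15 m = 1.1617686e-18 m^2. Result: 1.1617686e-18 m^2 ≈ 1.162e-18 m^2 (4 s.f.). Final answer: 1.162e-18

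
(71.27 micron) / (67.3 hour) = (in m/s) 1 micron = 1e-06 m, so 71.27 micron = 71.27 * 1e-06 = 7.127e-05 m. 1 hour = 3600 s, so 67.3 hour = 67.3 * 3600 = 242280 s. Combine: 7.127e-05 m / 242280 s = 2.9416378e-10 m/s. Result: 2.9416378e-10 m/s ≈ 2.942e-10 m/s (4 s.f.). Final answer: 2.942e-10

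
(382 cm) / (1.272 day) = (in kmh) 0.0001251. Check: 1 cm = 0.01 m, so 382 cm = 382 * 0.01 = 3.82 m. 1 day = 86400 s, so 1.272 day = 1.272 * 86400 = 109900.8 s. Combine: 3.82 m / 109900.8 s = 3.4758619e-05 m/s. 1 kmh = 0.27777778 m/s, so 3.4758619e-05 m/s = 3.4758619e-05 / 0.27777778 = 0.00012513103 kmh ≈ 0.0001251 kmh (4 s.f.).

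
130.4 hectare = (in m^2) 1.304e+06. Check: 1 hectare = 10000 m^2, so 130.4 hectare = 130.4 * 10000 = 1304000 m^2. Result: 1304000 m^2 ≈ 1.304e+06 m^2 (4 s.f.).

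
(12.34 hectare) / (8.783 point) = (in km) 1 hectare = 10000 m^2, so 12.34 hectare = 12.34 * 10000 = 123400 m^2. 1 point = 0.00035277778 m, so 8.783 point = 8.783 * 0.00035277778 = 0.0030984472 m. Combine: 123400 m^2 / 0.0030984472 m = 39826400 m. 1 km = 1000 m, so 39826400 m = 39826400 / 1000 = 39826.4 km ≈ 3.983e+04 km (4 s.f.). Final answer: 3.983e+04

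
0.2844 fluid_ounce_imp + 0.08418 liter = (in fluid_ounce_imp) 1 fluid_ounce_imp = 2.8413063e-05 m^3, so 0.2844 fluid_ounce_imp = 0.2844 * 2.8413063e-05 = 8.080675e-06 m^3. 1 liter = 0.001 m^3, so 0.08418 liter = 0.08418 * 0.001 = 8.418e-05 m^3. Sum: 8.080675e-06 + 8.418e-05 = 9.2260675e-05 m^3. 1 fluid_ounce_imp = 2.8413063e-05 m^3, so 9.2260675e-05 m^3 = 9.2260675e-05 / 2.8413063e-05 = 3.2471218 fluid_ounce_imp ≈ 3.247 fluid_ounce_imp (4 s.f.). Final answer: 3.247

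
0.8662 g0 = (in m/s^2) 8.495. Check: 1 g0 = 9.80665 m/s^2, so 0.8662 g0 = 0.8662 * 9.80665 = 8.4945202 m/s^2. Result: 8.4945202 m/s^2 ≈ 8.495 m/s^2 (4 s.f.).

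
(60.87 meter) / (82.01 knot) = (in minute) 60.87 meter = 60.87 m. 1 knot = 0.51444444 m/s, so 82.01 knot = 82.01 * 0.51444444 = 42.189589 m/s. Combine: 60.87 m / 42.189589 m/s = 1.442773 s. 1 minute = 60 s, so 1.442773 s = 1.442773 / 60 = 0.024046217 minute ≈ 0.02405 minute (4 s.f.). Final answer: 0.02405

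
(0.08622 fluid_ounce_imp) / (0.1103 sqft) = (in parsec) 7.748e-21. Check: 1 fluid_ounce_imp = 2.8413063e-05 m^3, so 0.08622 fluid_ounce_imp = 0.08622 * 2.8413063e-05 = 2.4497742e-06 m^3. 1 sqft = 0.09290304 m^2, so 0.1103 sqft = 0.1103 * 0.09290304 = 0.010247205 m^2. Combine: 2.4497742e-06 m^3 / 0.010247205 m^2 = 0.00023906755 m. 1 parsec = 3.0856776e+16 m, so 0.00023906755 m = 0.00023906755 / 3.0856776e+16 = 7.7476516e-21 parsec ≈ 7.748e-21 parsec (4 s.f.).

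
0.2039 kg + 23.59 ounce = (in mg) 0.2039 kg is already in kg. 1 ounce = 0.028349523 kg, so 23.59 ounce = 23.59 * 0.028349523 = 0.66876525 kg. Sum: 0.2039 + 0.66876525 = 0.87266525 kg. 1 mg = 1e-06 kg, so 0.87266525 kg = 0.87266525 / 1e-06 = 872665.25 mg ≈ 8.727e+05 mg (4 s.f.). Final answer: 8.727e+05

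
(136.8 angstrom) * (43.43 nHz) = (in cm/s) 1 angstrom = 1e-10 m, so 136.8 angstrom = 136.8 * 1e-10 = 1.368e-08 m. 1 nHz = 1e-09 Hz, so 43.43 nHz = 43.43 * 1e-09 = 4.343e-08 Hz. Combine: 1.368e-08 m * 4.343e-08 Hz = 5.941224e-16 m/s. 1 cm/s = 0.01 m/s, so 5.941224e-16 m/s = 5.941224e-16 / 0.01 = 5.941224e-14 cm/s ≈ 5.941e-14 cm/s (4 s.f.). Final answer: 5.941e-14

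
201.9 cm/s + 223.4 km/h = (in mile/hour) 143.3. Check: 1 cm/s = 0.01 m/s, so 201.9 cm/s = 201.9 * 0.01 = 2.019 m/s. 1 km/h = 0.27777778 m/s, so 223.4 km/h = 223.4 * 0.27777778 = 62.055556 m/s. Sum: 2.019 + 62.055556 = 64.074556 m/s. 1 mile/hour = 0.44704 m/s, so 64.074556 m/s = 64.074556 / 0.44704 = 143.3307 mile/hour ≈ 143.3 mile/hour (4 s.f.).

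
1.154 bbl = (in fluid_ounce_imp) 6457. Check: 1 bbl = 0.15898729 m^3, so 1.154 bbl = 1.154 * 0.15898729 = 0.18347134 m^3. 1 fluid_ounce_imp = 2.8413063e-05 m^3, so 0.18347134 m^3 = 0.18347134 / 2.8413063e-05 = 6457.2884 fluid_ounce_imp ≈ 6457 fluid_ounce_imp (4 s.f.).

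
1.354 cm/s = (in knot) 0.02632. Check: 1 cm/s = 0.01 m/s, so 1.354 cm/s = 1.354 * 0.01 = 0.01354 m/s. 1 knot = 0.51444444 m/s, so 0.01354 m/s = 0.01354 / 0.51444444 = 0.026319654 knot ≈ 0.02632 knot (4 s.f.).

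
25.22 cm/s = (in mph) 1 cm/s = 0.01 m/s, so 25.22 cm/s = 25.22 * 0.01 = 0.2522 m/s. 1 mph = 0.44704 m/s, so 0.2522 m/s = 0.2522 / 0.44704 = 0.56415533 mph ≈ 0.5642 mph (4 s.f.). Final answer: 0.5642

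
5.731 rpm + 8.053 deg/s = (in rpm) 1 rpm = 0.10471976 rad/s, so 5.731 rpm = 5.731 * 0.10471976 = 0.60014892 rad/s. 1 deg/s = 0.017453293 rad/s, so 8.053 deg/s = 8.053 * 0.017453293 = 0.14055136 rad/s. Sum: 0.60014892 + 0.14055136 = 0.74070028 rad/s. 1 rpm = 0.10471976 rad/s, so 0.74070028 rad/s = 0.74070028 / 0.10471976 = 7.0731667 rpm ≈ 7.073 rpm (4 s.f.). Final answer: 7.073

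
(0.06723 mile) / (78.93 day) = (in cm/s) 1 mile = 1609.344 m, so 0.06723 mile = 0.06723 * 1609.344 = 108.1962 m. 1 day = 86400 s, so 78.93 day = 78.93 * 86400 = 6819552 s. Combine: 108.1962 m / 6819552 s = 1.5865587e-05 m/s. 1 cm/s = 0.01 m/s, so 1.5865587e-05 m/s = 1.5865587e-05 / 0.01 = 0.0015865587 cm/s ≈ 0.001587 cm/s (4 s.f.). Final answer: 0.001587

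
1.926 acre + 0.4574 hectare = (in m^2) 1.237e+04. Check: 1 acre = 4046.8564 m^2, so 1.926 acre = 1.926 * 4046.8564 = 7794.2455 m^2. 1 hectare = 10000 m^2, so 0.4574 hectare = 0.4574 * 10000 = 4574 m^2. Sum: 7794.2455 + 4574 = 12368.245 m^2. Result: 12368.245 m^2 ≈ 1.237e+04 m^2 (4 s.f.).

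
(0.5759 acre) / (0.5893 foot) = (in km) 12.98. Check: 1 acre = 4046.8564 m^2, so 0.5759 acre = 0.5759 * 4046.8564 = 2330.5846 m^2. 1 foot = 0.3048 m, so 0.5893 foot = 0.5893 * 0.3048 = 0.17961864 m. Combine: 2330.5846 m^2 / 0.17961864 m = 12975.182 m. 1 km = 1000 m, so 12975.182 m = 12975.182 / 1000 = 12.975182 km ≈ 12.98 km (4 s.f.).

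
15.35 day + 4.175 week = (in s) 3.851e+06. Check: 1 day = 86400 s, so 15.35 day = 15.35 * 86400 = 1326240 s. 1 week = 604800 s, so 4.175 week = 4.175 * 604800 = 2525040 s. Sum: 1326240 + 2525040 = 3851280 s. Result: 3851280 s ≈ 3.851e+06 s (4 s.f.).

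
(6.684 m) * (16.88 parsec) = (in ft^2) 3.747e+19. Check: 6.684 m is already in m. 1 parsec = 3.0856776e+16 m, so 16.88 parsec = 16.88 * 3.0856776e+16 = 5.2086238e+17 m. Combine: 6.684 m * 5.2086238e+17 m = 3.4814441e+18 m^2. 1 ft^2 = 0.09290304 m^2, so 3.4814441e+18 m^2 = 3.4814441e+18 / 0.09290304 = 3.7473953e+19 ft^2 ≈ 3.747e+19 ft^2 (4 s.f.).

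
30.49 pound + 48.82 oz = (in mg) 1 pound = 0.45359237 kg, so 30.49 pound = 30.49 * 0.45359237 = 13.830031 kg. 1 oz = 0.028349523 kg, so 48.82 oz = 48.82 * 0.028349523 = 1.3840237 kg. Sum: 13.830031 + 1.3840237 = 15.214055 kg. 1 mg = 1e-06 kg, so 15.214055 kg = 15.214055 / 1e-06 = 15214055 mg ≈ 1.521e+07 mg (4 s.f.). Final answer: 1.521e+07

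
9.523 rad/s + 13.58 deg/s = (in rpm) 9.523 rad/s is already in rad/s. 1 deg/s = 0.017453293 rad/s, so 13.58 deg/s = 13.58 * 0.017453293 = 0.23701571 rad/s. Sum: 9.523 + 0.23701571 = 9.7600157 rad/s. 1 rpm = 0.10471976 rad/s, so 9.7600157 rad/s = 9.7600157 / 0.10471976 = 93.201285 rpm ≈ 93.2 rpm (4 s.f.). Final answer: 93.2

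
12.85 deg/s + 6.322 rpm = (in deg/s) 50.78. Check: 1 deg/s = 0.017453293 rad/s, so 12.85 deg/s = 12.85 * 0.017453293 = 0.22427481 rad/s. 1 rpm = 0.10471976 rad/s, so 6.322 rpm = 6.322 * 0.10471976 = 0.66203829 rad/s. Sum: 0.22427481 + 0.66203829 = 0.8863131 rad/s. 1 deg/s = 0.017453293 rad/s, so 0.8863131 rad/s = 0.8863131 / 0.017453293 = 50.782 deg/s ≈ 50.78 deg/s (4 s.f.).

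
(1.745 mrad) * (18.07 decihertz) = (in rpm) 0.03011. Check: 1 mrad = 0.001 rad, so 1.745 mrad = 1.745 * 0.001 = 0.001745 rad. 1 decihertz = 0.1 Hz, so 18.07 decihertz = 18.07 * 0.1 = 1.807 Hz. Combine: 0.001745 rad * 1.807 Hz = 0.003153215 rad/s. 1 rpm = 0.10471976 rad/s, so 0.003153215 rad/s = 0.003153215 / 0.10471976 = 0.030110985 rpm ≈ 0.03011 rpm (4 s.f.).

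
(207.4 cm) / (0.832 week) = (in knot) 1 cm = 0.01 m, so 207.4 cm = 207.4 * 0.01 = 2.074 m. 1 week = 604800 s, so 0.832 week = 0.832 * 604800 = 503193.6 s. Combine: 2.074 m / 503193.6 s = 4.121674e-06 m/s. 1 knot = 0.51444444 m/s, so 4.121674e-06 m/s = 4.121674e-06 / 0.51444444 = 8.0118934e-06 knot ≈ 8.012e-06 knot (4 s.f.). Final answer: 8.012e-06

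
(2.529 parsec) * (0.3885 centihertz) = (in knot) 1 parsec = 3.0856776e+16 m, so 2.529 parsec = 2.529 * 3.0856776e+16 = 7.8036786e+16 m. 1 centihertz = 0.01 Hz, so 0.3885 centihertz = 0.3885 * 0.01 = 0.003885 Hz. Combine: 7.8036786e+16 m * 0.003885 Hz = 3.0317291e+14 m/s. 1 knot = 0.51444444 m/s, so 3.0317291e+14 m/s = 3.0317291e+14 / 0.51444444 = 5.89321e+14 knot ≈ 5.893e+14 knot (4 s.f.). Final answer: 5.893e+14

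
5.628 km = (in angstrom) 1 km = 1000 m, so 5.628 km = 5.628 * 1000 = 5628 m. 1 angstrom = 1e-10 m, so 5628 m = 5628 / 1e-10 = 5.628e+13 angstrom. Final answer: 5.628e+13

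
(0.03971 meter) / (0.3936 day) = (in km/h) 0.03971 meter = 0.03971 m. 1 day = 86400 s, so 0.3936 day = 0.3936 * 86400 = 34007.04 s. Combine: 0.03971 m / 34007.04 s = 1.1676994e-06 m/s. 1 km/h = 0.27777778 m/s, so 1.1676994e-06 m/s = 1.1676994e-06 / 0.27777778 = 4.2037178e-06 km/h ≈ 4.204e-06 km/h (4 s.f.). Final answer: 4.204e-06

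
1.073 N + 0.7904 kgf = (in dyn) 8.824e+05. Check: 1.073 N is already in N. 1 kgf = 9.80665 N, so 0.7904 kgf = 0.7904 * 9.80665 = 7.7511762 N. Sum: 1.073 + 7.7511762 = 8.8241762 N. 1 dyn = 1e-05 N, so 8.8241762 N = 8.8241762 / 1e-05 = 882417.62 dyn ≈ 8.824e+05 dyn (4 s.f.).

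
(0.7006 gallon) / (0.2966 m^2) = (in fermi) 8.942e+12. Check: 1 gallon = 0.0037854118 m^3, so 0.7006 gallon = 0.7006 * 0.0037854118 = 0.0026520595 m^3. 0.2966 m^2 is already in m^2. Combine: 0.0026520595 m^3 / 0.2966 m^2 = 0.0089415357 m. 1 fermi = 1e-15 m, so 0.0089415357 m = 0.0089415357 / 1e-15 = 8.9415357e+12 fermi ≈ 8.942e+12 fermi (4 s.f.).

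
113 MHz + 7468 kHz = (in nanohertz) 1 MHz = 1000000 Hz, so 113 MHz = 113 * 1000000 = 1.13e+08 Hz. 1 kHz = 1000 Hz, so 7468 kHz = 7468 * 1000 = 7468000 Hz. Sum: 1.13e+08 + 7468000 = 1.20468e+08 Hz. 1 nanohertz = 1e-09 Hz, so 1.20468e+08 Hz = 1.20468e+08 / 1e-09 = 1.20468e+17 nanohertz ≈ 1.205e+17 nanohertz (4 s.f.). Final answer: 1.205e+17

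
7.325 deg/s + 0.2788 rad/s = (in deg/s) 1 deg/s = 0.017453293 rad/s, so 7.325 deg/s = 7.325 * 0.017453293 = 0.12784537 rad/s. 0.2788 rad/s is already in rad/s. Sum: 0.12784537 + 0.2788 = 0.40664537 rad/s. 1 deg/s = 0.017453293 rad/s, so 0.40664537 rad/s = 0.40664537 / 0.017453293 = 23.299063 deg/s ≈ 23.3 deg/s (4 s.f.). Final answer: 23.3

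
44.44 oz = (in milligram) 1.26e+06. Check: 1 oz = 0.028349523 kg, so 44.44 oz = 44.44 * 0.028349523 = 1.2598528 kg. 1 milligram = 1e-06 kg, so 1.2598528 kg = 1.2598528 / 1e-06 = 1259852.8 milligram ≈ 1.26e+06 milligram (4 s.f.).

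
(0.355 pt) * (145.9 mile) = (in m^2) 1 pt = 0.00035277778 m, so 0.355 pt = 0.355 * 0.00035277778 = 0.00012523611 m. 1 mile = 1609.344 m, so 145.9 mile = 145.9 * 1609.344 = 234803.29 m. Combine: 0.00012523611 m * 234803.29 m = 29.405851 m^2. Result: 29.405851 m^2 ≈ 29.41 m^2 (4 s.f.). Final answer: 29.41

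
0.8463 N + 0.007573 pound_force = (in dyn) 8.8e+04. Check: 0.8463 N is already in N. 1 pound_force = 4.4482216 N, so 0.007573 pound_force = 0.007573 * 4.4482216 = 0.033686382 N. Sum: 0.8463 + 0.033686382 = 0.87998638 N. 1 dyn = 1e-05 N, so 0.87998638 N = 0.87998638 / 1e-05 = 87998.638 dyn ≈ 8.8e+04 dyn (4 s.f.).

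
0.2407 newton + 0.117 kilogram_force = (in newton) 1.388. Check: 0.2407 newton = 0.2407 N. 1 kilogram_force = 9.80665 N, so 0.117 kilogram_force = 0.117 * 9.80665 = 1.147378 N. Sum: 0.2407 + 1.147378 = 1.388078 N. 1.388078 N = 1.388078 newton ≈ 1.388 newton (4 s.f.).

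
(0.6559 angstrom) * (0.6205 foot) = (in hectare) 1 angstrom = 1e-10 m, so 0.6559 angstrom = 0.6559 * 1e-10 = 6.559e-11 m. 1 foot = 0.3048 m, so 0.6205 foot = 0.6205 * 0.3048 = 0.1891284 m. Combine: 6.559e-11 m * 0.1891284 m = 1.2404932e-11 m^2. 1 hectare = 10000 m^2, so 1.2404932e-11 m^2 = 1.2404932e-11 / 10000 = 1.2404932e-15 hectare ≈ 1.24e-15 hectare (4 s.f.). Final answer: 1.24e-15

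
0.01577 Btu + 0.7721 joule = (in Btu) 0.0165. Check: 1 Btu = 1055.0559 J, so 0.01577 Btu = 0.01577 * 1055.0559 = 16.638231 J. 0.7721 joule = 0.7721 J. Sum: 16.638231 + 0.7721 = 17.410331 J. 1 Btu = 1055.0559 J, so 17.410331 J = 17.410331 / 1055.0559 = 0.01650181 Btu ≈ 0.0165 Btu (4 s.f.).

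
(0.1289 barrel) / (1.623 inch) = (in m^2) 0.4971. Check: 1 barrel = 0.15898729 m^3, so 0.1289 barrel = 0.1289 * 0.15898729 = 0.020493462 m^3. 1 inch = 0.0254 m, so 1.623 inch = 1.623 * 0.0254 = 0.0412242 m. Combine: 0.020493462 m^3 / 0.0412242 m = 0.49712213 m^2. Result: 0.49712213 m^2 ≈ 0.4971 m^2 (4 s.f.).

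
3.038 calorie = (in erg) 1.271e+08. Check: 1 calorie = 4.184 J, so 3.038 calorie = 3.038 * 4.184 = 12.710992 J. 1 erg = 1e-07 J, so 12.710992 J = 12.710992 / 1e-07 = 1.2710992e+08 erg ≈ 1.271e+08 erg (4 s.f.).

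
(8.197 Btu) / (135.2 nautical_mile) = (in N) 0.03454. Check: 1 Btu = 1055.0559 J, so 8.197 Btu = 8.197 * 1055.0559 = 8648.2928 J. 1 nautical_mile = 1852 m, so 135.2 nautical_mile = 135.2 * 1852 = 250390.4 m. Combine: 8648.2928 J / 250390.4 m = 0.034539235 N. Result: 0.034539235 N ≈ 0.03454 N (4 s.f.).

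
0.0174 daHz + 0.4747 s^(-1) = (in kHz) 0.0006487. Check: 1 daHz = 10 Hz, so 0.0174 daHz = 0.0174 * 10 = 0.174 Hz. 0.4747 s^(-1) = 0.4747 Hz. Sum: 0.174 + 0.4747 = 0.6487 Hz. 1 kHz = 1000 Hz, so 0.6487 Hz = 0.6487 / 1000 = 0.0006487 kHz.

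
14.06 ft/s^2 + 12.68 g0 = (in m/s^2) 1 ft/s^2 = 0.3048 m/s^2, so 14.06 ft/s^2 = 14.06 * 0.3048 = 4.285488 m/s^2. 1 g0 = 9.80665 m/s^2, so 12.68 g0 = 12.68 * 9.80665 = 124.34832 m/s^2. Sum: 4.285488 + 124.34832 = 128.63381 m/s^2. Result: 128.63381 m/s^2 ≈ 128.6 m/s^2 (4 s.f.). Final answer: 128.6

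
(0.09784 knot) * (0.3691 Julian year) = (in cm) 1 knot = 0.51444444 m/s, so 0.09784 knot = 0.09784 * 0.51444444 = 0.050333244 m/s. 1 Julian year = 31557600 s, so 0.3691 Julian year = 0.3691 * 31557600 = 11647910 s. Combine: 0.050333244 m/s * 11647910 s = 586277.11 m. 1 cm = 0.01 m, so 586277.11 m = 586277.11 / 0.01 = 58627711 cm ≈ 5.863e+07 cm (4 s.f.). Final answer: 5.863e+07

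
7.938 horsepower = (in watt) 5919. Check: 1 horsepower = 745.69987 W, so 7.938 horsepower = 7.938 * 745.69987 = 5919.3656 W. 5919.3656 W = 5919.3656 watt ≈ 5919 watt (4 s.f.).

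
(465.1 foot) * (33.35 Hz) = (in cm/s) 1 foot = 0.3048 m, so 465.1 foot = 465.1 * 0.3048 = 141.76248 m. 33.35 Hz is already in Hz. Combine: 141.76248 m * 33.35 Hz = 4727.7787 m/s. 1 cm/s = 0.01 m/s, so 4727.7787 m/s = 4727.7787 / 0.01 = 472777.87 cm/s ≈ 4.728e+05 cm/s (4 s.f.). Final answer: 4.728e+05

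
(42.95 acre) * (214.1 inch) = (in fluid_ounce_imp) 3.327e+10. Check: 1 acre = 4046.8564 m^2, so 42.95 acre = 42.95 * 4046.8564 = 173812.48 m^2. 1 inch = 0.0254 m, so 214.1 inch = 214.1 * 0.0254 = 5.43814 m. Combine: 173812.48 m^2 * 5.43814 m = 945216.62 m^3. 1 fluid_ounce_imp = 2.8413063e-05 m^3, so 945216.62 m^3 = 945216.62 / 2.8413063e-05 = 3.3266974e+10 fluid_ounce_imp ≈ 3.327e+10 fluid_ounce_imp (4 s.f.).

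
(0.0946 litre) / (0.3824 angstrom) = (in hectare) 1 litre = 0.001 m^3, so 0.0946 litre = 0.0946 * 0.001 = 9.46e-05 m^3. 1 angstrom = 1e-10 m, so 0.3824 angstrom = 0.3824 * 1e-10 = 3.824e-11 m. Combine: 9.46e-05 m^3 / 3.824e-11 m = 2473849.4 m^2. 1 hectare = 10000 m^2, so 2473849.4 m^2 = 2473849.4 / 10000 = 247.38494 hectare ≈ 247.4 hectare (4 s.f.). Final answer: 247.4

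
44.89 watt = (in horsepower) 44.89 watt = 44.89 W. 1 horsepower = 745.69987 W, so 44.89 W = 44.89 / 745.69987 = 0.060198482 horsepower ≈ 0.0602 horsepower (4 s.f.). Final answer: 0.0602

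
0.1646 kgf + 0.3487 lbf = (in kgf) 0.3228. Check: 1 kgf = 9.80665 N, so 0.1646 kgf = 0.1646 * 9.80665 = 1.6141746 N. 1 lbf = 4.4482216 N, so 0.3487 lbf = 0.3487 * 4.4482216 = 1.5510949 N. Sum: 1.6141746 + 1.5510949 = 3.1652695 N. 1 kgf = 9.80665 N, so 3.1652695 N = 3.1652695 / 9.80665 = 0.32276766 kgf ≈ 0.3228 kgf (4 s.f.).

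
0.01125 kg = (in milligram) 1 milligram = 1e-06 kg, so 0.01125 kg = 0.01125 / 1e-06 = 11250 milligram ≈ 1.125e+04 milligram (4 s.f.). Final answer: 1.125e+04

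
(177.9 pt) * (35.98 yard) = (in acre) 1 pt = 0.00035277778 m, so 177.9 pt = 177.9 * 0.00035277778 = 0.062759167 m. 1 yard = 0.9144 m, so 35.98 yard = 35.98 * 0.9144 = 32.900112 m. Combine: 0.062759167 m * 32.900112 m = 2.0647836 m^2. 1 acre = 4046.8564 m^2, so 2.0647836 m^2 = 2.0647836 / 4046.8564 = 0.00051021914 acre ≈ 0.0005102 acre (4 s.f.). Final answer: 0.0005102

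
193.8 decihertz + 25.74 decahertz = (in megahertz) 0.0002768. Check: 1 decihertz = 0.1 Hz, so 193.8 decihertz = 193.8 * 0.1 = 19.38 Hz. 1 decahertz = 10 Hz, so 25.74 decahertz = 25.74 * 10 = 257.4 Hz. Sum: 19.38 + 257.4 = 276.78 Hz. 1 megahertz = 1000000 Hz, so 276.78 Hz = 276.78 / 1000000 = 0.00027678 megahertz ≈ 0.0002768 megahertz (4 s.f.).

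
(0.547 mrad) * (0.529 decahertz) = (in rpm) 0.02763. Check: 1 mrad = 0.001 rad, so 0.547 mrad = 0.547 * 0.001 = 0.000547 rad. 1 decahertz = 10 Hz, so 0.529 decahertz = 0.529 * 10 = 5.29 Hz. Combine: 0.000547 rad * 5.29 Hz = 0.00289363 rad/s. 1 rpm = 0.10471976 rad/s, so 0.00289363 rad/s = 0.00289363 / 0.10471976 = 0.027632131 rpm ≈ 0.02763 rpm (4 s.f.).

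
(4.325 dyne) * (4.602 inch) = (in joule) 5.056e-06. Check: 1 dyne = 1e-05 N, so 4.325 dyne = 4.325 * 1e-05 = 4.325e-05 N. 1 inch = 0.0254 m, so 4.602 inch = 4.602 * 0.0254 = 0.1168908 m. Combine: 4.325e-05 N * 0.1168908 m = 5.0555271e-06 J. 5.0555271e-06 J = 5.0555271e-06 joule ≈ 5.056e-06 joule (4 s.f.).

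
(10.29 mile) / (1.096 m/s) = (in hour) 4.197. Check: 1 mile = 1609.344 m, so 10.29 mile = 10.29 * 1609.344 = 16560.15 m. 1.096 m/s is already in m/s. Combine: 16560.15 m / 1.096 m/s = 15109.626 s. 1 hour = 3600 s, so 15109.626 s = 15109.626 / 3600 = 4.1971182 hour ≈ 4.197 hour (4 s.f.).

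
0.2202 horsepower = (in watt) 164.2. Check: 1 horsepower = 745.69987 W, so 0.2202 horsepower = 0.2202 * 745.69987 = 164.20311 W. 164.20311 W = 164.20311 watt ≈ 164.2 watt (4 s.f.).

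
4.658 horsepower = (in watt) 1 horsepower = 745.69987 W, so 4.658 horsepower = 4.658 * 745.69987 = 3473.47 W. 3473.47 W = 3473.47 watt ≈ 3473 watt (4 s.f.). Final answer: 3473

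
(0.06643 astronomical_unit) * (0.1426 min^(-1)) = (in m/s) 2.362e+07. Check: 1 astronomical_unit = 1.4959787e+11 m, so 0.06643 astronomical_unit = 0.06643 * 1.4959787e+11 = 9.9377866e+09 m. 1 min^(-1) = 0.016666667 Hz, so 0.1426 min^(-1) = 0.1426 * 0.016666667 = 0.0023766667 Hz. Combine: 9.9377866e+09 m * 0.0023766667 Hz = 23618806 m/s. Result: 23618806 m/s ≈ 2.362e+07 m/s (4 s.f.).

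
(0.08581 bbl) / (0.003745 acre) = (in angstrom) 9.002e+06. Check: 1 bbl = 0.15898729 m^3, so 0.08581 bbl = 0.08581 * 0.15898729 = 0.0136427 m^3. 1 acre = 4046.8564 m^2, so 0.003745 acre = 0.003745 * 4046.8564 = 15.155477 m^2. Combine: 0.0136427 m^3 / 15.155477 m^2 = 0.00090018279 m. 1 angstrom = 1e-10 m, so 0.00090018279 m = 0.00090018279 / 1e-10 = 9001827.9 angstrom ≈ 9.002e+06 angstrom (4 s.f.).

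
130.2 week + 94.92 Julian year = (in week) 5083. Check: 1 week = 604800 s, so 130.2 week = 130.2 * 604800 = 78744960 s. 1 Julian year = 31557600 s, so 94.92 Julian year = 94.92 * 31557600 = 2.9954474e+09 s. Sum: 78744960 + 2.9954474e+09 = 3.0741924e+09 s. 1 week = 604800 s, so 3.0741924e+09 s = 3.0741924e+09 / 604800 = 5082.99 week ≈ 5083 week (4 s.f.).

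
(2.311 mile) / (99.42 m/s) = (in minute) 0.6235. Check: 1 mile = 1609.344 m, so 2.311 mile = 2.311 * 1609.344 = 3719.194 m. 99.42 m/s is already in m/s. Combine: 3719.194 m / 99.42 m/s = 37.408912 s. 1 minute = 60 s, so 37.408912 s = 37.408912 / 60 = 0.62348186 minute ≈ 0.6235 minute (4 s.f.).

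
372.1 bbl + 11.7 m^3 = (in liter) 7.086e+04. Check: 1 bbl = 0.15898729 m^3, so 372.1 bbl = 372.1 * 0.15898729 = 59.159172 m^3. 11.7 m^3 is already in m^3. Sum: 59.159172 + 11.7 = 70.859172 m^3. 1 liter = 0.001 m^3, so 70.859172 m^3 = 70.859172 / 0.001 = 70859.172 liter ≈ 7.086e+04 liter (4 s.f.).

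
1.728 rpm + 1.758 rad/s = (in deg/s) 1 rpm = 0.10471976 rad/s, so 1.728 rpm = 1.728 * 0.10471976 = 0.18095574 rad/s. 1.758 rad/s is already in rad/s. Sum: 0.18095574 + 1.758 = 1.9389557 rad/s. 1 deg/s = 0.017453293 rad/s, so 1.9389557 rad/s = 1.9389557 / 0.017453293 = 111.09398 deg/s ≈ 111.1 deg/s (4 s.f.). Final answer: 111.1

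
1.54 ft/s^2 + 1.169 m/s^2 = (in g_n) 0.1671. Check: 1 ft/s^2 = 0.3048 m/s^2, so 1.54 ft/s^2 = 1.54 * 0.3048 = 0.469392 m/s^2. 1.169 m/s^2 is already in m/s^2. Sum: 0.469392 + 1.169 = 1.638392 m/s^2. 1 g_n = 9.80665 m/s^2, so 1.638392 m/s^2 = 1.638392 / 9.80665 = 0.16706949 g_n ≈ 0.1671 g_n (4 s.f.).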